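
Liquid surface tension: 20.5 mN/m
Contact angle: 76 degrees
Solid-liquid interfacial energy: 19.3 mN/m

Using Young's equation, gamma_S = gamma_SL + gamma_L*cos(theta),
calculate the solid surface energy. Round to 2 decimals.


gamma_S = 19.3 + 20.5 * cos(76)
= 24.26 mN/m

24.26


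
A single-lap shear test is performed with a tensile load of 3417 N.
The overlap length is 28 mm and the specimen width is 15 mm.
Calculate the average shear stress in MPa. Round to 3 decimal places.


Shear stress = F / (overlap * width)
= 3417 / (28 * 15)
= 3417 / 420
= 8.136 MPa

8.136


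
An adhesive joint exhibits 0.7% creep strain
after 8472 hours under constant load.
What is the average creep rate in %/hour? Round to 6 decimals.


Creep rate = strain / time
= 0.7 / 8472
= 0.000083 %/h

0.000083


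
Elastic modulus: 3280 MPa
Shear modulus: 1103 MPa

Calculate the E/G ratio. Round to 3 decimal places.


E / G = 3280 / 1103 = 2.974

2.974


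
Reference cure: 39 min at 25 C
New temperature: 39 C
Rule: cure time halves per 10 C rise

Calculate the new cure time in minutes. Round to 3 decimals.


factor = 2^((39-25)/10) = 2.6390
t_new = 39 / 2.6390 = 14.778 min

14.778


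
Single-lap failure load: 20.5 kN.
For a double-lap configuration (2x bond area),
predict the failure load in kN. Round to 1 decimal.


Failure load = 20.5 * 2 = 41.0 kN

41.0


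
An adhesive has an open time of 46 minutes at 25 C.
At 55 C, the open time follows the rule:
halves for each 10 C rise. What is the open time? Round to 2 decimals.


Factor = 2^((55-25)/10) = 8.0000
Open time = 46 / 8.0000 = 5.75 min

5.75


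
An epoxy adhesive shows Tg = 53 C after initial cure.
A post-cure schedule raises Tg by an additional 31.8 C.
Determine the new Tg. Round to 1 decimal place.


New Tg = 53 + 31.8
= 84.8 C

84.8


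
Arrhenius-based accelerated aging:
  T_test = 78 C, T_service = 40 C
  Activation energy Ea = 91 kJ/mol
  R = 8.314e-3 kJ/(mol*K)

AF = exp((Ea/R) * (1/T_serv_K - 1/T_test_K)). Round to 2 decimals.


T_test_K = 351.15, T_serv_K = 313.15
AF = exp((91/8.314e-3) * (1/313.15 - 1/351.15))
= 43.92

43.92


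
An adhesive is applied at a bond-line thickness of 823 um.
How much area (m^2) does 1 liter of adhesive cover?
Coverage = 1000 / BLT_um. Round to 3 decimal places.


Coverage = 1000 / 823 = 1.215 m^2

1.215


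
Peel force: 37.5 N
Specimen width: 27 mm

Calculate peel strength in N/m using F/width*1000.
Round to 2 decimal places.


Peel strength = 37.5 / 27 * 1000 = 1388.89 N/m

1388.89


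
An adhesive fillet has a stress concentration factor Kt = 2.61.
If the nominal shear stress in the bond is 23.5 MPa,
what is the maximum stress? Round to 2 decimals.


Max stress = 23.5 * 2.61 = 61.34 MPa

61.34


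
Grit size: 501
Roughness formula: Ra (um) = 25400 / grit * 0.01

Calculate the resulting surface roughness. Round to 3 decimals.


Ra = 25400 / 501 * 0.01
= 0.507 um

0.507


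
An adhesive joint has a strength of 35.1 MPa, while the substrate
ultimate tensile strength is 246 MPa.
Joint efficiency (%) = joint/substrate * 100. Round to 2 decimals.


Efficiency = 35.1 / 246 * 100
= 14.27%

14.27


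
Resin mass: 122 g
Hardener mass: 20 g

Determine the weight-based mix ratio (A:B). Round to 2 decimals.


Ratio = 122 / 20 = 6.10

6.10


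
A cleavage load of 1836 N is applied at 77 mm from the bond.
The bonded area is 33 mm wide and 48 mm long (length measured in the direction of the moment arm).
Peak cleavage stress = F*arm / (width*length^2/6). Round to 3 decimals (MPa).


Moment = 1836 * 77 = 141372 N*mm
Section modulus = 33 * 2304 / 6 = 76032 / 6 mm^3
Stress = 141372 / (76032 / 6) = 848232 / 76032
= 11.156 MPa

11.156


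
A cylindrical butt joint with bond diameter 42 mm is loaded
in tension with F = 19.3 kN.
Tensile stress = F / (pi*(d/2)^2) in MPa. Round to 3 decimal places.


Area = pi * (42/2)^2 = 1385.4424 mm^2
Stress = 19.3*1000 / 1385.4424
= 13.931 MPa

13.931


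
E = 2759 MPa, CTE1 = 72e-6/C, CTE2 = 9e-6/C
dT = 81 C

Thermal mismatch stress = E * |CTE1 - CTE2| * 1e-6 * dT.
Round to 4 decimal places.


= 2759 * 63e-6 * 81
= 14.0792 MPa

14.0792


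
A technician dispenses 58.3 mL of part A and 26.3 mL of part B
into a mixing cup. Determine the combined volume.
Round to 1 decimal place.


Combined volume = 58.3 + 26.3
= 84.6 mL

84.6


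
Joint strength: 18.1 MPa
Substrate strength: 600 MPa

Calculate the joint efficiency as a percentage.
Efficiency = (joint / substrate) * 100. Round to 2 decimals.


Efficiency = (18.1 / 600) * 100 = 3.02%

3.02


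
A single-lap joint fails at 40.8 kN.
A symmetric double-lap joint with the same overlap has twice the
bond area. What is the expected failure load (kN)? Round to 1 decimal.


Double-lap load = 2 * 40.8 = 81.6 kN

81.6


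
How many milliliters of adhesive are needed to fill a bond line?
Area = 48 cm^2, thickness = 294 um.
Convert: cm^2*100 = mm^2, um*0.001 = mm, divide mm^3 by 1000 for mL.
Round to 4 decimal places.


= (48 * 100) * (294 * 0.001) / 1000
= 1.4112 mL

1.4112


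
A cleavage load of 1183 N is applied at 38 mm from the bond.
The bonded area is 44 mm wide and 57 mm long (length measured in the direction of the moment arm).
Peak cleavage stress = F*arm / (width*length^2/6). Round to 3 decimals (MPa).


Moment = 1183 * 38 = 44954 N*mm
Section modulus = 44 * 3249 / 6 = 142956 / 6 mm^3
Stress = 44954 / (142956 / 6) = 269724 / 142956
= 1.887 MPa

1.887


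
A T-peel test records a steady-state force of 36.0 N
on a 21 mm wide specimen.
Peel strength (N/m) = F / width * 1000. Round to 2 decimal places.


Peel strength = 36.0 / 21 * 1000
= 1714.29 N/m

1714.29


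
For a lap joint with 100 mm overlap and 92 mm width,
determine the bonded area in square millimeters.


Area = 100 * 92 = 9200 mm^2

9200


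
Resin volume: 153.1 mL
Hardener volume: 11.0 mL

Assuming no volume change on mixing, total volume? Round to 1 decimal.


V_total = 153.1 + 11.0 = 164.1 mL

164.1


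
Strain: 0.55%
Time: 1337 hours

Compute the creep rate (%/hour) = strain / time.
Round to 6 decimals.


Creep rate = 0.55 / 1337
= 0.000411 %/h

0.000411


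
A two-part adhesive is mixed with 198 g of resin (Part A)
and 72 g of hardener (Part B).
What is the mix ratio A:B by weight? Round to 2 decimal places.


Mix ratio = mass_A / mass_B
= 198 / 72
= 2.75

2.75


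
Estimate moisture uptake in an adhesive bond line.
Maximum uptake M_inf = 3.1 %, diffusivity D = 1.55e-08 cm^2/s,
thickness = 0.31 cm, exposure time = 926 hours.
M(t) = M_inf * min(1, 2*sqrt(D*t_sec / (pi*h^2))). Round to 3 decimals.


Convert time: 926 h = 3333600 s
ratio = min(1, 2*sqrt(1.55e-08*3333600/(pi*0.31^2)))
= 0.827401
M(t) = 3.1 * 0.827401 = 2.565%

2.565


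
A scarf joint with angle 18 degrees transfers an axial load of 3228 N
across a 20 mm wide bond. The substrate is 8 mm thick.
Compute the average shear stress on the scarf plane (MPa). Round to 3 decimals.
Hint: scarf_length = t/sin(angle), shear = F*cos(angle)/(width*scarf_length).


scarf_length = 8 / sin(18 deg) = 25.8885 mm
cos(18 deg) = 0.951057
shear stress = 3228 * 0.951057 / (20 * 25.8885)
= 5.929 MPa

5.929


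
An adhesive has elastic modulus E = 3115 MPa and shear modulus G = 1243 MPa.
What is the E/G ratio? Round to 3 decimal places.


E/G = 3115 / 1243 = 2.506

2.506


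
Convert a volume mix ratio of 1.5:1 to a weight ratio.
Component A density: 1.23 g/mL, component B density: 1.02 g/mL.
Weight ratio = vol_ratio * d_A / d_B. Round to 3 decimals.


= 1.5 * 1.23 / 1.02 = 1.809

1.809


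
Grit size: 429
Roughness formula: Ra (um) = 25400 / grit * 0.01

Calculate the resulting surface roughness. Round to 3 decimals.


Ra = 25400 / 429 * 0.01
= 0.592 um

0.592


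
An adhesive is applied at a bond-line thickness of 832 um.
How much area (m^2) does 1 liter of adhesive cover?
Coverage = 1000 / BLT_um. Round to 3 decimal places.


Coverage = 1000 / 832 = 1.202 m^2

1.202


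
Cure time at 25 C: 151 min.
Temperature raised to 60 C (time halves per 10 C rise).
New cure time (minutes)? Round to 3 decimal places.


Acceleration factor = 2^(35/10) = 11.3137
New time = 151 / 11.3137 = 13.347 min

13.347


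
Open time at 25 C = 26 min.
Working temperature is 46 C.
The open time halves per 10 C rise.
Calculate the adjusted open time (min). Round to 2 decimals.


factor = 2^((46 - 25) / 10) = 4.2871
ot = 26 / 4.2871 = 6.06 min

6.06


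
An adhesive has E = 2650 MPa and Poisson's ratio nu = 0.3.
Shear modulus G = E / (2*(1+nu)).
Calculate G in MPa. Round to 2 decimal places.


G = 2650 / (2*(1+0.3))
= 2650 / 2.60
= 1019.23 MPa

1019.23


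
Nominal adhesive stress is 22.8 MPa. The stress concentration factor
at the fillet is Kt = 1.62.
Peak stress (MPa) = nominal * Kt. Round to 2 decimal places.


Peak = 22.8 * 1.62 = 36.94 MPa

36.94


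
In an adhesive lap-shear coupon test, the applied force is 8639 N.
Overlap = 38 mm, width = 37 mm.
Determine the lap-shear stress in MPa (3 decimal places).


stress = F / (overlap * width)
= 8639 / (38 * 37)
= 6.144 MPa

6.144


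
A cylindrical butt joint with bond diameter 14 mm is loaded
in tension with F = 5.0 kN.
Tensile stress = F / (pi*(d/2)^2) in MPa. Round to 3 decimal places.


Area = pi * (14/2)^2 = 153.9380 mm^2
Stress = 5.0*1000 / 153.9380
= 32.481 MPa

32.481


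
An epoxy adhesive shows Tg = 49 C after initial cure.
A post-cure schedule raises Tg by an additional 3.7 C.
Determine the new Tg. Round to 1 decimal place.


New Tg = 49 + 3.7
= 52.7 C

52.7


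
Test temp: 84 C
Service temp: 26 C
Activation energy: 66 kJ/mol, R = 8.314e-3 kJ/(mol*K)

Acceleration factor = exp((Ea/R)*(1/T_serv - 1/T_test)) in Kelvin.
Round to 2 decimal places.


AF = exp((66/0.008314)*(1/299.15 - 1/357.15))
= 74.40

74.40


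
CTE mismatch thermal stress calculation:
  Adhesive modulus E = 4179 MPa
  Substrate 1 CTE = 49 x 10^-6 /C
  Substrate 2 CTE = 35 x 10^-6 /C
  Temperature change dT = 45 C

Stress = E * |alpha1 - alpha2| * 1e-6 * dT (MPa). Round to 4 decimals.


delta_alpha = |49 - 35| = 14 x 10^-6/C
Stress = 4179 * 14e-6 * 45
= 2.6328 MPa

2.6328


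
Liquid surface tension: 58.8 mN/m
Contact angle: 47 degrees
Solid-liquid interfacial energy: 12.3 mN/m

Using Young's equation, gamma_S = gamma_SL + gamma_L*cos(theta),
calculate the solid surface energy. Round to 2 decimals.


gamma_S = 12.3 + 58.8 * cos(47)
= 52.40 mN/m

52.40


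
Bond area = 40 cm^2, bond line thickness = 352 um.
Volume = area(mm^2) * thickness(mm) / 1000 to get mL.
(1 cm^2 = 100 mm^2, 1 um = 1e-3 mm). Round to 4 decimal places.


area_mm2 = 40 * 100 = 4000
blt_mm = 352 * 1e-3 = 0.352
vol_mm3 = 4000 * 0.352 = 1408.0
vol_mL = 1408.0 / 1000 = 1.4080 mL

1.4080


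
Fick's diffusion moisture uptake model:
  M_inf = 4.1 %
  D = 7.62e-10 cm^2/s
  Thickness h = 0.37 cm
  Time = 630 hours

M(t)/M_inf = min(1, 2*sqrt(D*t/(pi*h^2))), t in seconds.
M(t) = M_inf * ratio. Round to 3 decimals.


t_sec = 630 * 3600 = 2268000
ratio = 2*sqrt(7.62e-10*2268000/(pi*0.37^2))
= min(1, 0.126780)
= 0.126780
M(t) = 4.1 * 0.126780 = 0.520 %

0.520


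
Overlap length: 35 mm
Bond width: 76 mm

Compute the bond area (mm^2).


Bond area = 35 * 76 = 2660 mm^2

2660


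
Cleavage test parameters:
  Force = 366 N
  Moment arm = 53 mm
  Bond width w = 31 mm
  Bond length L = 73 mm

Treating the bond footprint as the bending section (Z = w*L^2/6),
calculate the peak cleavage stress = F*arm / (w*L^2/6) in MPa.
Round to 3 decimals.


M = 366 * 53 = 19398 N*mm
Z = 31 * 73^2 / 6 = 165199 / 6 mm^3
sigma = M / Z = 6 * 19398 / 165199 = 116388 / 165199
= 0.705 MPa

0.705


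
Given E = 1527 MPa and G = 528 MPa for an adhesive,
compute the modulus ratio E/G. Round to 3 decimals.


E/G ratio = 1527 / 528 = 2.892

2.892


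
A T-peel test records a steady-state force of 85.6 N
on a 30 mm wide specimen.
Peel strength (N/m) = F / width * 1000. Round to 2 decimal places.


Peel strength = 85.6 / 30 * 1000
= 2853.33 N/m

2853.33


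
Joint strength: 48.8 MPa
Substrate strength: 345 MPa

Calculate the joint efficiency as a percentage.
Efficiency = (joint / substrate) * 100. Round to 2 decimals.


Efficiency = (48.8 / 345) * 100 = 14.14%

14.14


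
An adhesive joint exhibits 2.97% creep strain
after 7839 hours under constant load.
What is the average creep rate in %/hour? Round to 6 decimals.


Creep rate = strain / time
= 2.97 / 7839
= 0.000379 %/h

0.000379


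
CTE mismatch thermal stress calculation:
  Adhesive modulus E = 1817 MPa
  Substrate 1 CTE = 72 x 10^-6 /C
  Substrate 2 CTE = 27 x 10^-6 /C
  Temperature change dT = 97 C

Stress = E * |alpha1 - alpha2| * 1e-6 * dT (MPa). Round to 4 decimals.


delta_alpha = |72 - 27| = 45 x 10^-6/C
Stress = 1817 * 45e-6 * 97
= 7.9312 MPa

7.9312


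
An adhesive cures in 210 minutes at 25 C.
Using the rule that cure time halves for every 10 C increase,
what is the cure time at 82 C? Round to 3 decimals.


Factor = 2^((82 - 25) / 10) = 51.9842
Cure time = 210 / 51.9842
= 4.040 minutes

4.040


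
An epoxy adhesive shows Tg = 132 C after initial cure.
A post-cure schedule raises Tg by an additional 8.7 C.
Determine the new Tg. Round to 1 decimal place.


New Tg = 132 + 8.7
= 140.7 C

140.7


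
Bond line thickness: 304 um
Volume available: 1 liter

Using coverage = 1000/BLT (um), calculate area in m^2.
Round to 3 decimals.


1 L = 1e6 mm^3, thickness = 304 um = 0.304 mm
Area = 1e6 / 0.304 mm^2 = (1e6 / 0.304) / 1e6 m^2 = 1000 / 304 m^2
= 3.289 m^2

3.289


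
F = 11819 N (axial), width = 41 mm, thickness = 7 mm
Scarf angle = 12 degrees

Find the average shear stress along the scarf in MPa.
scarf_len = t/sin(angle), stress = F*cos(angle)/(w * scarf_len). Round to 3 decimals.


scarf_len = 7/sin(12 deg) = 33.6681
cos(12 deg) = 0.978148
stress = 11819*0.978148/(41*33.6681) = 8.375 MPa

8.375


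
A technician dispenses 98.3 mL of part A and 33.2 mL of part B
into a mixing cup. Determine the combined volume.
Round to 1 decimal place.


Combined volume = 98.3 + 33.2
= 131.5 mL

131.5


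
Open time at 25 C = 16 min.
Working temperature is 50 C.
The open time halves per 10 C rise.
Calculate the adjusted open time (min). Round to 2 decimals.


factor = 2^((50 - 25) / 10) = 5.6569
ot = 16 / 5.6569 = 2.83 min

2.83


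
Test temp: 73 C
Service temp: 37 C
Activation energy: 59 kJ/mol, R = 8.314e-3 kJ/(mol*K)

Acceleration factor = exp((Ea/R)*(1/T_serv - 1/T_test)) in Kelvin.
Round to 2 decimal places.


AF = exp((59/0.008314)*(1/310.15 - 1/346.15))
= 10.80

10.80


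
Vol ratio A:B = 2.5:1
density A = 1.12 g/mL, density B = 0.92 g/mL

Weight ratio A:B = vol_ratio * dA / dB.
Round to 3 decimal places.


Weight ratio = 2.5 * 1.12 / 0.92
= 3.043

3.043


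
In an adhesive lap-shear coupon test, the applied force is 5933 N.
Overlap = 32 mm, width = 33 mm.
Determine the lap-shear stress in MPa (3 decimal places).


stress = F / (overlap * width)
= 5933 / (32 * 33)
= 5.618 MPa

5.618


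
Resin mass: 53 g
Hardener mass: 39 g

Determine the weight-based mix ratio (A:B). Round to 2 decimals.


Ratio = 53 / 39 = 1.36

1.36


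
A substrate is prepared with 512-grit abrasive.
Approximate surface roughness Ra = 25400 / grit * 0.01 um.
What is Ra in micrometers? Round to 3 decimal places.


Ra = 25400 / 512 * 0.01 = 0.496 um

0.496


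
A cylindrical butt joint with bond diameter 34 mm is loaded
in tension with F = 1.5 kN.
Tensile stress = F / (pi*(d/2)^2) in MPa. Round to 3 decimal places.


Area = pi * (34/2)^2 = 907.9203 mm^2
Stress = 1.5*1000 / 907.9203
= 1.652 MPa

1.652


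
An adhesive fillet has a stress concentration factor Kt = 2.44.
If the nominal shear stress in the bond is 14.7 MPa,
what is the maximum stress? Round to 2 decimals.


Max stress = 14.7 * 2.44 = 35.87 MPa

35.87


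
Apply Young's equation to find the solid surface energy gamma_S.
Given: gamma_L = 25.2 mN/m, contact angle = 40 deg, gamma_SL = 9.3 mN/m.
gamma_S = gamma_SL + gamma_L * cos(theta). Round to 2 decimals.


theta_rad = 40 * pi/180 = 0.698132
gamma_S = 9.3 + 25.2 * cos(0.698132)
= 28.60 mN/m

28.60


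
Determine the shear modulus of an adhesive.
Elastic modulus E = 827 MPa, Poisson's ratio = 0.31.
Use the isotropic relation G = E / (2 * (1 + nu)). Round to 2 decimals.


G = 827 / (2*(1+0.31)) = 827 / 2.62
= 315.65 MPa

315.65


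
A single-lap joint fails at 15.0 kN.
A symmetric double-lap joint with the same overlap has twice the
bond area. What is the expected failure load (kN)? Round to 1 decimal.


Double-lap load = 2 * 15.0 = 30.0 kN

30.0


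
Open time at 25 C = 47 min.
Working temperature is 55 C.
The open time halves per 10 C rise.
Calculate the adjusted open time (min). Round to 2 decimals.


factor = 2^((55 - 25) / 10) = 8.0000
ot = 47 / 8.0000 = 5.88 min

5.88


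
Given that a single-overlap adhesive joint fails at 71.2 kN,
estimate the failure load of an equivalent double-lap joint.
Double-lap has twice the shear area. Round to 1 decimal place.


Double-lap factor = 2
Expected load = 71.2 * 2 = 142.4 kN

142.4


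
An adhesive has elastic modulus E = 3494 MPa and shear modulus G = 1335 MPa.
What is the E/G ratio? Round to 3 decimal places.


E/G = 3494 / 1335 = 2.617

2.617


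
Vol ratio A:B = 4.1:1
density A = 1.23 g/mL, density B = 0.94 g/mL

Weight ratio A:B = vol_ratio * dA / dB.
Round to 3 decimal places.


Weight ratio = 4.1 * 1.23 / 0.94
= 5.365

5.365


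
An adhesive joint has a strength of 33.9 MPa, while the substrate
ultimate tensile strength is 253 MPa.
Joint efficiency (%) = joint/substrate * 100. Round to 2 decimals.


Efficiency = 33.9 / 253 * 100
= 13.40%

13.40


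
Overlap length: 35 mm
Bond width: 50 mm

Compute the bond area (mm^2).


Bond area = 35 * 50 = 1750 mm^2

1750


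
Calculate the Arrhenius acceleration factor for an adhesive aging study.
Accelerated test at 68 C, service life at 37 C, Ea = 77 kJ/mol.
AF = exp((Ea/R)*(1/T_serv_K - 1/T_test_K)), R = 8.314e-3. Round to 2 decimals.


T_test = 341.15 K, T_serv = 310.15 K
Ea/R = 77 / 0.008314 = 9261.49
AF = exp(9261.49 * (1/310.15 - 1/341.15))
= 15.08

15.08


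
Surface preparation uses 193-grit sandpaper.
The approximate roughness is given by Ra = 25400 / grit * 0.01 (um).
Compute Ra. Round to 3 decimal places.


Ra = 25400 / 193 * 0.01
= 254 / 193
= 1.316 um

1.316


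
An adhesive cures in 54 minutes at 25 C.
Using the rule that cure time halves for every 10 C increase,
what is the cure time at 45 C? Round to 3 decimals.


Factor = 2^((45 - 25) / 10) = 4.0000
Cure time = 54 / 4.0000
= 13.500 minutes

13.500


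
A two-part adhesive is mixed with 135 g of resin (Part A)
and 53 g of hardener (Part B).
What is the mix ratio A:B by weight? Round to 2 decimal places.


Mix ratio = mass_A / mass_B
= 135 / 53
= 2.55

2.55


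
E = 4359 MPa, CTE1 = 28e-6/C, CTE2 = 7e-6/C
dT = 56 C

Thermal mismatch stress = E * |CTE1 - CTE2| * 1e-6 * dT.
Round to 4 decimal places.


= 4359 * 21e-6 * 56
= 5.1262 MPa

5.1262


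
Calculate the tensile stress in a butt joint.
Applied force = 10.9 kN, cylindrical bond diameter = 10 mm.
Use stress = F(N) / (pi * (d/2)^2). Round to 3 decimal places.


A = pi * 5.0^2 = 78.5398 mm^2
sigma = 10900.0 / 78.5398 = 138.783 MPa

138.783


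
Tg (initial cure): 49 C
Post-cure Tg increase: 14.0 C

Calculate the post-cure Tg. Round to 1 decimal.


Post-cure Tg = 49 + 14.0 = 63.0 C

63.0


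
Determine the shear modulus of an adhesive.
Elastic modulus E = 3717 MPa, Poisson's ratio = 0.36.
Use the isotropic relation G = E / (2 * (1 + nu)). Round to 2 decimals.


G = 3717 / (2*(1+0.36)) = 3717 / 2.72
= 1366.54 MPa

1366.54


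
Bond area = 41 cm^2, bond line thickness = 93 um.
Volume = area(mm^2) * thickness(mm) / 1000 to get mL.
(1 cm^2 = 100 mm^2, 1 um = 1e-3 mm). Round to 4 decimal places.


area_mm2 = 41 * 100 = 4100
blt_mm = 93 * 1e-3 = 0.093
vol_mm3 = 4100 * 0.093 = 381.3
vol_mL = 381.3 / 1000 = 0.3813 mL

0.3813


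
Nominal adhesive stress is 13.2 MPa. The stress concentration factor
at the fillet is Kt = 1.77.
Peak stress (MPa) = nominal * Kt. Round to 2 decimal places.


Peak = 13.2 * 1.77 = 23.36 MPa

23.36


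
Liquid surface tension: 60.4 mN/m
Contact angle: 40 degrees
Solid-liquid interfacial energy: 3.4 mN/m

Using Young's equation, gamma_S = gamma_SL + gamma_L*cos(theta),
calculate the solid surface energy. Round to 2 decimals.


gamma_S = 3.4 + 60.4 * cos(40)
= 49.67 mN/m

49.67


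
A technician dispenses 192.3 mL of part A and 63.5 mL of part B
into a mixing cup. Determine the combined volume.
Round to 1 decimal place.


Combined volume = 192.3 + 63.5
= 255.8 mL

255.8


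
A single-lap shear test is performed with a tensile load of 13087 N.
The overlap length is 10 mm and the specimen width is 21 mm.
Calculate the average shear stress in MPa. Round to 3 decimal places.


Shear stress = F / (overlap * width)
= 13087 / (10 * 21)
= 13087 / 210
= 62.319 MPa

62.319


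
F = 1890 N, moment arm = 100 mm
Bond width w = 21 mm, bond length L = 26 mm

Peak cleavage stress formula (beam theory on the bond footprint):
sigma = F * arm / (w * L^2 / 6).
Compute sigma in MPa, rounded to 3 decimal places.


sigma = (1890 * 100) / (21 * 676 / 6)
= 189000 * 6 / 14196
= 1134000 / 14196
= 79.882 MPa

79.882


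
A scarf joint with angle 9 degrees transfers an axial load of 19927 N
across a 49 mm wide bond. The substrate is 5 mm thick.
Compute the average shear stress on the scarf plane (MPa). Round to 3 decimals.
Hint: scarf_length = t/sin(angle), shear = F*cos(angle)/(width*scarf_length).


scarf_length = 5 / sin(9 deg) = 31.9623 mm
cos(9 deg) = 0.987688
shear stress = 19927 * 0.987688 / (49 * 31.9623)
= 12.567 MPa

12.567


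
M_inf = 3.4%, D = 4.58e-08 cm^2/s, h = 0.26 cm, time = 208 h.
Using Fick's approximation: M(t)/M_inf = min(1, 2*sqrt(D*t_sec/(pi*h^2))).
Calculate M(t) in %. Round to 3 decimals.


t = 748800 s
ratio = min(1, 2*sqrt(4.58e-08*748800/(pi*0.0676)))
= 0.803706
M(t) = 3.4 * 0.803706 = 2.733%

2.733


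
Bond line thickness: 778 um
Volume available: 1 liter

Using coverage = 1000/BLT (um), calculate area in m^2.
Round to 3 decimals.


1 L = 1e6 mm^3, thickness = 778 um = 0.778 mm
Area = 1e6 / 0.778 mm^2 = (1e6 / 0.778) / 1e6 m^2 = 1000 / 778 m^2
= 1.285 m^2

1.285


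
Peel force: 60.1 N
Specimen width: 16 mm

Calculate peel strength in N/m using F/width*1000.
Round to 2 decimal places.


Peel strength = 60.1 / 16 * 1000 = 3756.25 N/m

3756.25


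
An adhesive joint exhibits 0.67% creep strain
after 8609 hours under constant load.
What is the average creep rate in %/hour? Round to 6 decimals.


Creep rate = strain / time
= 0.67 / 8609
= 0.000078 %/h

0.000078


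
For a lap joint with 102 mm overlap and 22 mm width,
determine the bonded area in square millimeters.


Area = 102 * 22 = 2244 mm^2

2244


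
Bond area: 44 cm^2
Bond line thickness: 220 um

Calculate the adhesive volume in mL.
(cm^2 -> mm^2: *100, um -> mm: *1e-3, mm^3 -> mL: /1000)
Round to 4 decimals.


V = 44*100 * 220*1e-3 / 1000
= 0.9680 mL

0.9680


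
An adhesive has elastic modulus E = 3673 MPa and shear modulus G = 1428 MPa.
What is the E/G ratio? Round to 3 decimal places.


E/G = 3673 / 1428 = 2.572

2.572


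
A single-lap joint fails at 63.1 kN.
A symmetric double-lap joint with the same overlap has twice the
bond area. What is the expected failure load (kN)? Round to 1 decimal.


Double-lap load = 2 * 63.1 = 126.2 kN

126.2


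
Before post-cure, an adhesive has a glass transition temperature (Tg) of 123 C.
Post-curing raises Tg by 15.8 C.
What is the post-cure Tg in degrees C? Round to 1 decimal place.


Tg_post = Tg_base + delta_Tg
= 123 + 15.8
= 138.8 C

138.8


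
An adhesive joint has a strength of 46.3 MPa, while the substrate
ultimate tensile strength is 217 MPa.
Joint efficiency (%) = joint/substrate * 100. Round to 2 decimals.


Efficiency = 46.3 / 217 * 100
= 21.34%

21.34


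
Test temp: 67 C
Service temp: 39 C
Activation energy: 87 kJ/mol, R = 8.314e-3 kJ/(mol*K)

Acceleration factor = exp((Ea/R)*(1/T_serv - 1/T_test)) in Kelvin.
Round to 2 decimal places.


AF = exp((87/0.008314)*(1/312.15 - 1/340.15))
= 15.79

15.79


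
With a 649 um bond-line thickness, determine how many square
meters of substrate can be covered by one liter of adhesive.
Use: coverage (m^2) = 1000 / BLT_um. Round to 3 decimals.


Coverage = 1000 / 649 = 1.541 m^2

1.541


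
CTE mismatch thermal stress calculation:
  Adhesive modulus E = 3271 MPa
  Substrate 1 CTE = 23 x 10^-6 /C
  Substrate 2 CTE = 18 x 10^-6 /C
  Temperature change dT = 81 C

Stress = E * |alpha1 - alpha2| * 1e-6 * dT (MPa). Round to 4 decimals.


delta_alpha = |23 - 18| = 5 x 10^-6/C
Stress = 3271 * 5e-6 * 81
= 1.3248 MPa

1.3248


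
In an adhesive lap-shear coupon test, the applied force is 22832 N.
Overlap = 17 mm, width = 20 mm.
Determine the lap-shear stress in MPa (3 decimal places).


stress = F / (overlap * width)
= 22832 / (17 * 20)
= 67.153 MPa

67.153


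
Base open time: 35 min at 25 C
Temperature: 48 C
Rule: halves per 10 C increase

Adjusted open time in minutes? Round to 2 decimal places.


Acceleration = 2^((48-25)/10) = 4.9246
Open time = 35 / 4.9246 = 7.11 min

7.11


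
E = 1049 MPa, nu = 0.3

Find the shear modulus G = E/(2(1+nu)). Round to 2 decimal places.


G = 1049 / (2 * 1.30)
= 403.46 MPa

403.46


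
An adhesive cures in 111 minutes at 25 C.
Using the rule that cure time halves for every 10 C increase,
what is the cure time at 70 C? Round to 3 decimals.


Factor = 2^((70 - 25) / 10) = 22.6274
Cure time = 111 / 22.6274
= 4.906 minutes

4.906


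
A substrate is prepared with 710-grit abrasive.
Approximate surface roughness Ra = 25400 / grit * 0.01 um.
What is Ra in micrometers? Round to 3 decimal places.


Ra = 25400 / 710 * 0.01 = 0.358 um

0.358


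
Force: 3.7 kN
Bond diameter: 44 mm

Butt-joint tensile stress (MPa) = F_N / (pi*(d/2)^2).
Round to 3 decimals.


F_N = 3.7 * 1000 = 3700.0 N
A = pi*(22.0)^2 = 1520.5308 mm^2
stress = 3700.0 / 1520.5308 = 2.433 MPa

2.433


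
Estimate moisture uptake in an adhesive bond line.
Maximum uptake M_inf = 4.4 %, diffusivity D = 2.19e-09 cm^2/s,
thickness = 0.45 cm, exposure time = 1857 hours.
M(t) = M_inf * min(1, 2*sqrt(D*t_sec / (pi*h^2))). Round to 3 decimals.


Convert time: 1857 h = 6685200 s
ratio = min(1, 2*sqrt(2.19e-09*6685200/(pi*0.45^2)))
= 0.303404
M(t) = 4.4 * 0.303404 = 1.335%

1.335


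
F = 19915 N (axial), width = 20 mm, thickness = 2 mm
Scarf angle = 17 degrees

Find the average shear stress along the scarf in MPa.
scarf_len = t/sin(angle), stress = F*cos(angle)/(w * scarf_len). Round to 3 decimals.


scarf_len = 2/sin(17 deg) = 6.8406
cos(17 deg) = 0.956305
stress = 19915*0.956305/(20*6.8406) = 139.204 MPa

139.204


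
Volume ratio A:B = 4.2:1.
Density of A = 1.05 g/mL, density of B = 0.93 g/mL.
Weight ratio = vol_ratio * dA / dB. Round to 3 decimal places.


Wt ratio = 4.2 * 1.05 / 0.93
= 4.742

4.742


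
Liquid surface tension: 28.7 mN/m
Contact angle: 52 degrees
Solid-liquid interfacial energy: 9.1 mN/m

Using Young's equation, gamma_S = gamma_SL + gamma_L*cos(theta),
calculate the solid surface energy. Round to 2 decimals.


gamma_S = 9.1 + 28.7 * cos(52)
= 26.77 mN/m

26.77


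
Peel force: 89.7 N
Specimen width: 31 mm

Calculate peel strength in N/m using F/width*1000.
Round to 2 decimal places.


Peel strength = 89.7 / 31 * 1000 = 2893.55 N/m

2893.55


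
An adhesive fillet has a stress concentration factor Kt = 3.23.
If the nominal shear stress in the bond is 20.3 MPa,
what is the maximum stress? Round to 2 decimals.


Max stress = 20.3 * 3.23 = 65.57 MPa

65.57


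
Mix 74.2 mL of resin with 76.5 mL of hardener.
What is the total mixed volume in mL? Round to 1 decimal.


Total = 74.2 + 76.5 = 150.7 mL

150.7


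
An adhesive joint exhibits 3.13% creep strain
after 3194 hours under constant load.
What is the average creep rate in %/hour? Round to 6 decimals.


Creep rate = strain / time
= 3.13 / 3194
= 0.000980 %/h

0.000980


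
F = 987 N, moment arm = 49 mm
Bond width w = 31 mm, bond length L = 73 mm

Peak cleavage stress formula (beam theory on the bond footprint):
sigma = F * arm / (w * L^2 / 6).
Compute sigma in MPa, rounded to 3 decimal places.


sigma = (987 * 49) / (31 * 5329 / 6)
= 48363 * 6 / 165199
= 290178 / 165199
= 1.757 MPa

1.757


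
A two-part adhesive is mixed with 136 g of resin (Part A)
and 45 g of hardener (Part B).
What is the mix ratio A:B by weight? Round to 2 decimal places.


Mix ratio = mass_A / mass_B
= 136 / 45
= 3.02

3.02


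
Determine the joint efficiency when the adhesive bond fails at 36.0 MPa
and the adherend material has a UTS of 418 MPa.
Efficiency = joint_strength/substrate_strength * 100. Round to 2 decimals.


Joint efficiency = 36.0 / 418 * 100
= 8.61%

8.61


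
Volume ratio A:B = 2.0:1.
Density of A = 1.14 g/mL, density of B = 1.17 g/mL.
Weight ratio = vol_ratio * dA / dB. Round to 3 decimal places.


Wt ratio = 2.0 * 1.14 / 1.17
= 1.949

1.949


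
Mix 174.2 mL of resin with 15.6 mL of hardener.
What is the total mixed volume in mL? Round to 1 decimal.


Total = 174.2 + 15.6 = 189.8 mL

189.8


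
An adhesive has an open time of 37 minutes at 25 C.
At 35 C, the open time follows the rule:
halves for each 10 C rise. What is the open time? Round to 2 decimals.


Factor = 2^((35-25)/10) = 2.0000
Open time = 37 / 2.0000 = 18.50 min

18.50


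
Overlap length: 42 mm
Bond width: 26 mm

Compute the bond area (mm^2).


Bond area = 42 * 26 = 1092 mm^2

1092


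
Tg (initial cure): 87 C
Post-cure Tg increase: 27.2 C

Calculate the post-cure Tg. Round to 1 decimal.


Post-cure Tg = 87 + 27.2 = 114.2 C

114.2


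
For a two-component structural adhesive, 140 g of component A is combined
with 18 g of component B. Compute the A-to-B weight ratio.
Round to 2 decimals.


Weight ratio A:B = 140 / 18
= 7.78

7.78


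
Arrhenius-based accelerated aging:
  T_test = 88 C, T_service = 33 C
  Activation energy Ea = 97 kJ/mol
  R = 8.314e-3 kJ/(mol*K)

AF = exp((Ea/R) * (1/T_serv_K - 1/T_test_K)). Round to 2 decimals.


T_test_K = 361.15, T_serv_K = 306.15
AF = exp((97/8.314e-3) * (1/306.15 - 1/361.15))
= 331.51

331.51


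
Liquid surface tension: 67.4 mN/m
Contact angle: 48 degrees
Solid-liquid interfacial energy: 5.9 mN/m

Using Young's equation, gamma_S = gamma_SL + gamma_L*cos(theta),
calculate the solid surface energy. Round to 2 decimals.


gamma_S = 5.9 + 67.4 * cos(48)
= 51.00 mN/m

51.00


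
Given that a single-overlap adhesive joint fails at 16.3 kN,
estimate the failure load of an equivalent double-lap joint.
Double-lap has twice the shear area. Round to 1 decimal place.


Double-lap factor = 2
Expected load = 16.3 * 2 = 32.6 kN

32.6


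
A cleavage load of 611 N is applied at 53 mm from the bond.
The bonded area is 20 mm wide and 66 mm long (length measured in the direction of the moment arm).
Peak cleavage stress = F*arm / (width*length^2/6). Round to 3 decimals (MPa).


Moment = 611 * 53 = 32383 N*mm
Section modulus = 20 * 4356 / 6 = 87120 / 6 mm^3
Stress = 32383 / (87120 / 6) = 194298 / 87120
= 2.230 MPa

2.230


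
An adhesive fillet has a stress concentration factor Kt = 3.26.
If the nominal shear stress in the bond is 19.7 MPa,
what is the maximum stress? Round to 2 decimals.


Max stress = 19.7 * 3.26 = 64.22 MPa

64.22


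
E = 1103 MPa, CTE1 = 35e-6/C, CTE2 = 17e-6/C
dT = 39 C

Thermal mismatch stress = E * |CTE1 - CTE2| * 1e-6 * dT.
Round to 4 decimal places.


= 1103 * 18e-6 * 39
= 0.7743 MPa

0.7743


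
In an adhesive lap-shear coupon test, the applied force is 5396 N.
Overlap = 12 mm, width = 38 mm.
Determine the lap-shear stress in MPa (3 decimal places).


stress = F / (overlap * width)
= 5396 / (12 * 38)
= 11.833 MPa

11.833


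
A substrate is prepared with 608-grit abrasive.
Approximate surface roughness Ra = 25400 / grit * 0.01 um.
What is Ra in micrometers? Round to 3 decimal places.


Ra = 25400 / 608 * 0.01 = 0.418 um

0.418


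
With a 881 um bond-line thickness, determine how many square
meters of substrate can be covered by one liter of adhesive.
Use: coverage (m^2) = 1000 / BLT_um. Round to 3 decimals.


Coverage = 1000 / 881 = 1.135 m^2

1.135


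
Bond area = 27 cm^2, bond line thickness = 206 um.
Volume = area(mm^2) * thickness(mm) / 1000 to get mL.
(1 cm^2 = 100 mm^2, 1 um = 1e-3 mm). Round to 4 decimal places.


area_mm2 = 27 * 100 = 2700
blt_mm = 206 * 1e-3 = 0.206
vol_mm3 = 2700 * 0.206 = 556.2
vol_mL = 556.2 / 1000 = 0.5562 mL

0.5562


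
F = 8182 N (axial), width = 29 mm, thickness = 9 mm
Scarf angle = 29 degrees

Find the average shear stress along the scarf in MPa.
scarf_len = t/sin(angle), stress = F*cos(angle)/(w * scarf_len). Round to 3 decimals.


scarf_len = 9/sin(29 deg) = 18.5640
cos(29 deg) = 0.874620
stress = 8182*0.874620/(29*18.5640) = 13.293 MPa

13.293


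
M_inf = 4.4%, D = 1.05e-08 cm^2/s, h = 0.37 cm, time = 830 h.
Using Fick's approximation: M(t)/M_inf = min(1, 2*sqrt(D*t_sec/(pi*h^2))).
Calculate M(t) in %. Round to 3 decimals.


t = 2988000 s
ratio = min(1, 2*sqrt(1.05e-08*2988000/(pi*0.1369)))
= 0.540180
M(t) = 4.4 * 0.540180 = 2.377%

2.377


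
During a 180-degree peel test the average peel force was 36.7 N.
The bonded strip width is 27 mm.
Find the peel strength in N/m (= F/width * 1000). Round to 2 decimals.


Peel strength = F/width * 1000
= 36.7 / 27 * 1000
= 1359.26 N/m

1359.26


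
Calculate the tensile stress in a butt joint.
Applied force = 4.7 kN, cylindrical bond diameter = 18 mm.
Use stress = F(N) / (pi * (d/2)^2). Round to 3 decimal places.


A = pi * 9.0^2 = 254.4690 mm^2
sigma = 4700.0 / 254.4690 = 18.470 MPa

18.470


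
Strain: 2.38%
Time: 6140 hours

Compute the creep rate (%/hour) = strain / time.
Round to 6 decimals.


Creep rate = 2.38 / 6140
= 0.000388 %/h

0.000388


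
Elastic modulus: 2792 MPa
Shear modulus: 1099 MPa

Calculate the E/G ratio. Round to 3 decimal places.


E / G = 2792 / 1099 = 2.540

2.540


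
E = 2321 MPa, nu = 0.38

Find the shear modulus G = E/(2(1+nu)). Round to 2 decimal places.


G = 2321 / (2 * 1.38)
= 840.94 MPa

840.94


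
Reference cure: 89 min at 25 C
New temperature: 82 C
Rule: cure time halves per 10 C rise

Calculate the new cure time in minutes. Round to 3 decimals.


factor = 2^((82-25)/10) = 51.9842
t_new = 89 / 51.9842 = 1.712 min

1.712


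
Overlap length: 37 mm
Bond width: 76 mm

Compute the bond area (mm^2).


Bond area = 37 * 76 = 2812 mm^2

2812


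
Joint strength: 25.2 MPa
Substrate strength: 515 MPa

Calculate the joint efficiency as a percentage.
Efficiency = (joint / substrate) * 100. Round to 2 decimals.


Efficiency = (25.2 / 515) * 100 = 4.89%

4.89


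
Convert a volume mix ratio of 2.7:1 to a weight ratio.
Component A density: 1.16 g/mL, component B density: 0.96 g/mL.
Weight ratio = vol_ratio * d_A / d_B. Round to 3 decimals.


= 2.7 * 1.16 / 0.96 = 3.263

3.263


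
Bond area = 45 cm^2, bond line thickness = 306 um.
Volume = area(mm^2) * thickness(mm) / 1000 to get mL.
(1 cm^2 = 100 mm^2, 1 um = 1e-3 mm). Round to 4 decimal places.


area_mm2 = 45 * 100 = 4500
blt_mm = 306 * 1e-3 = 0.306
vol_mm3 = 4500 * 0.306 = 1377.0
vol_mL = 1377.0 / 1000 = 1.3770 mL

1.3770


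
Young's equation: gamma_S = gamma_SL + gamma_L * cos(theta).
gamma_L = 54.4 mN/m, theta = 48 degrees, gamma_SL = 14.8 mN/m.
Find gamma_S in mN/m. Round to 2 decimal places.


cos(48 deg) = 0.669131
gamma_S = 14.8 + 54.4 * 0.669131
= 51.20 mN/m

51.20


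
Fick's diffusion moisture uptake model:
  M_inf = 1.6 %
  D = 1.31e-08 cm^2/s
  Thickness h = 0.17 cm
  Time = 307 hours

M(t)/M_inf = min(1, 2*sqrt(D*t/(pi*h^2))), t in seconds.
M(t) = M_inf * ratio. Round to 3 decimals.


t_sec = 307 * 3600 = 1105200
ratio = 2*sqrt(1.31e-08*1105200/(pi*0.17^2))
= min(1, 0.798661)
= 0.798661
M(t) = 1.6 * 0.798661 = 1.278 %

1.278


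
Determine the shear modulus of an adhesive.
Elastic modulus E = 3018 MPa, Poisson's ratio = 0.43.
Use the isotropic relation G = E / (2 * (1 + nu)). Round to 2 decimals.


G = 3018 / (2*(1+0.43)) = 3018 / 2.86
= 1055.24 MPa

1055.24


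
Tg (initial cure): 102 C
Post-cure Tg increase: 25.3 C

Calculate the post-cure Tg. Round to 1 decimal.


Post-cure Tg = 102 + 25.3 = 127.3 C

127.3


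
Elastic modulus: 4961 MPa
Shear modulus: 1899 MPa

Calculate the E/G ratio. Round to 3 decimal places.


E / G = 4961 / 1899 = 2.612

2.612


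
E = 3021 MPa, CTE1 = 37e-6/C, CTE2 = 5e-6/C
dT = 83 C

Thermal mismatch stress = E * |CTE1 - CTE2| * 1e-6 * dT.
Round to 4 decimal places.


= 3021 * 32e-6 * 83
= 8.0238 MPa

8.0238


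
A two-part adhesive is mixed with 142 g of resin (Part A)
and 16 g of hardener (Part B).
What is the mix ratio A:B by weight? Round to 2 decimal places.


Mix ratio = mass_A / mass_B
= 142 / 16
= 8.88

8.88


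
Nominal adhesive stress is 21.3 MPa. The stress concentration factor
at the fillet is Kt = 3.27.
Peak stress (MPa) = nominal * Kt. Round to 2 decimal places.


Peak = 21.3 * 3.27 = 69.65 MPa

69.65


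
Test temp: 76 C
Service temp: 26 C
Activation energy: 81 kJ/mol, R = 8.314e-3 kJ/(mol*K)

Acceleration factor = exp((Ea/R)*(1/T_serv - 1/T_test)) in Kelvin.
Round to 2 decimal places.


AF = exp((81/0.008314)*(1/299.15 - 1/349.15))
= 106.04

106.04


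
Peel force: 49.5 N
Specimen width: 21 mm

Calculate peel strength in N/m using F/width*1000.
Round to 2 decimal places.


Peel strength = 49.5 / 21 * 1000 = 2357.14 N/m

2357.14


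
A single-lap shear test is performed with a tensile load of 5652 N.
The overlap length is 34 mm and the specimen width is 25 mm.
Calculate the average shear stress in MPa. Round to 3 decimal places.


Shear stress = F / (overlap * width)
= 5652 / (34 * 25)
= 5652 / 850
= 6.649 MPa

6.649


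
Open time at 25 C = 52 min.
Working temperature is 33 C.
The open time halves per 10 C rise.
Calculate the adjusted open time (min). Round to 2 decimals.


factor = 2^((33 - 25) / 10) = 1.7411
ot = 52 / 1.7411 = 29.87 min

29.87


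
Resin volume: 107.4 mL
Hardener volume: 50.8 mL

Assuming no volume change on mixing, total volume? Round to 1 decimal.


V_total = 107.4 + 50.8 = 158.2 mL

158.2


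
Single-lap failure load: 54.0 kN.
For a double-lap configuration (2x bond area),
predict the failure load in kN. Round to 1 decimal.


Failure load = 54.0 * 2 = 108.0 kN

108.0


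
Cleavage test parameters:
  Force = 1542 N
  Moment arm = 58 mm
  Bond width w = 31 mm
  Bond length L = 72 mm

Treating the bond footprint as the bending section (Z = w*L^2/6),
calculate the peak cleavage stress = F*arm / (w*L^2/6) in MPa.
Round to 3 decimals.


M = 1542 * 58 = 89436 N*mm
Z = 31 * 72^2 / 6 = 160704 / 6 mm^3
sigma = M / Z = 6 * 89436 / 160704 = 536616 / 160704
= 3.339 MPa

3.339


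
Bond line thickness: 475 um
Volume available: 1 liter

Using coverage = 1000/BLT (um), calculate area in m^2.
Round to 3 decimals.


1 L = 1e6 mm^3, thickness = 475 um = 0.475 mm
Area = 1e6 / 0.475 mm^2 = (1e6 / 0.475) / 1e6 m^2 = 1000 / 475 m^2
= 2.105 m^2

2.105


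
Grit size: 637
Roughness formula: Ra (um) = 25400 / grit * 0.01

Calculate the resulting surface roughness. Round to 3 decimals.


Ra = 25400 / 637 * 0.01
= 0.399 um

0.399


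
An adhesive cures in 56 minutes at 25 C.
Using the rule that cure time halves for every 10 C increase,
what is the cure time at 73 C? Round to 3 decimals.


Factor = 2^((73 - 25) / 10) = 27.8576
Cure time = 56 / 27.8576
= 2.010 minutes

2.010
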